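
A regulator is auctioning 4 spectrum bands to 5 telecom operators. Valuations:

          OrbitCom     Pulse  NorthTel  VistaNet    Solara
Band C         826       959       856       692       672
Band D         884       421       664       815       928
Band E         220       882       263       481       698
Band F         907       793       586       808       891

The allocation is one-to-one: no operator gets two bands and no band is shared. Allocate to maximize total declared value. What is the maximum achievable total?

Optimal: NorthTel→Band C ($856M), Solara→Band D ($928M), Pulse→Band E ($882M), OrbitCom→Band F ($907M) — total 856+928+882+907 = $3573M.
Column-greedy (each band in turn goes to its best remaining operator) gives $3275M, worse by 298.
Next-best assignment: NorthTel→Band C, OrbitCom→Band D, Pulse→Band E, Solara→Band F = $3513M.
Every other assignment is strictly worse.

Maximum total: $3573M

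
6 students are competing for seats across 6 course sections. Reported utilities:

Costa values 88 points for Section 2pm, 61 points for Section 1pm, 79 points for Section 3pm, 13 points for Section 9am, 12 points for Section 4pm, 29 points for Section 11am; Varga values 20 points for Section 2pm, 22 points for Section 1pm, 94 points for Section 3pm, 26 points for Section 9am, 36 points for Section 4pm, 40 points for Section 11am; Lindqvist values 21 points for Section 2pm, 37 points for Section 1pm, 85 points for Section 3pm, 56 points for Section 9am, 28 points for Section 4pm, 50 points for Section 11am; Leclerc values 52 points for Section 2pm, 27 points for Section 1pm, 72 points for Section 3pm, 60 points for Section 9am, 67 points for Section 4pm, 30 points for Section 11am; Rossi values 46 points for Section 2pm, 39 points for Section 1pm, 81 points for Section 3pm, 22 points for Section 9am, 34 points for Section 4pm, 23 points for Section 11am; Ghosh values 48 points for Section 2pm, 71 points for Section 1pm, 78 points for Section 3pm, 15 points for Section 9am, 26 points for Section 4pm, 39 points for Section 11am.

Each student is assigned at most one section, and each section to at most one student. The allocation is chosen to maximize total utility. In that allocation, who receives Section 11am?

Optimal: Costa→Section 2pm (88 points), Varga→Section 11am (40 points), Lindqvist→Section 9am (56 points), Leclerc→Section 4pm (67 points), Rossi→Section 3pm (81 points), Ghosh→Section 1pm (71 points) — total 88+40+56+67+81+71 = 403 points.
Row-greedy (each student in turn takes its best remaining section) gives 383 points, worse by 20.
Varga's own top section is Section 3pm (94 points), but forcing Varga→Section 3pm and reassigning the rest optimally gives only 399 points — worse by 4.

Varga receives Section 11am.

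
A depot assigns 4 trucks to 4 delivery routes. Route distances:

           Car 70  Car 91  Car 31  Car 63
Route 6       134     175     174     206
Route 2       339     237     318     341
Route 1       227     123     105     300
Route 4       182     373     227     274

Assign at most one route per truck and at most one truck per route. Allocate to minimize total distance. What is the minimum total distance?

Min total: 730 km

Optimal: Car 70→Route 4 (182 km), Car 91→Route 2 (237 km), Car 31→Route 1 (105 km), Car 63→Route 6 (206 km) — total 182+237+105+206 = 730 km.
Column-greedy (each route in turn goes to its cheapest remaining truck) gives 750 km, worse by 20.
Next-best assignment: Car 70→Route 6, Car 91→Route 2, Car 31→Route 1, Car 63→Route 4 = 750 km.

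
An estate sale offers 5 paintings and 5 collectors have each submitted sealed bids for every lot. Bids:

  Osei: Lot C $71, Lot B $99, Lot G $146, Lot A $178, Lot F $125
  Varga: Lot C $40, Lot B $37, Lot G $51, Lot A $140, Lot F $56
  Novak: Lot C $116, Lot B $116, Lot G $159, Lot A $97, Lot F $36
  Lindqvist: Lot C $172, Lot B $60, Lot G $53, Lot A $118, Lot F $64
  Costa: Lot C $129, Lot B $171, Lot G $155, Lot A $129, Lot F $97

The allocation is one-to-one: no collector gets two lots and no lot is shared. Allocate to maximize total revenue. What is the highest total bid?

Treat this as an assignment problem: match each collector to one lot.
Optimal: Osei→Lot F ($125), Varga→Lot A ($140), Novak→Lot G ($159), Lindqvist→Lot C ($172), Costa→Lot B ($171) — total 125+140+159+172+171 = $767.
Max-entry greedy (repeatedly take the single best remaining cell) gives $736, worse by 31.
Checked against all permutations: $767 is optimal.

Max total: $767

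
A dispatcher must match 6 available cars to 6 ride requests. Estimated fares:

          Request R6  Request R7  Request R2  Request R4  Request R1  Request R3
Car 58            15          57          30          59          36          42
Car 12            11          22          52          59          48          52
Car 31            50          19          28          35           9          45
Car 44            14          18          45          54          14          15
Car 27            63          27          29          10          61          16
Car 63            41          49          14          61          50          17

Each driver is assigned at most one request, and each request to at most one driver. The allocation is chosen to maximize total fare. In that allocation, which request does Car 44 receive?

Car 44 receives Request R2.

Optimal: Car 58→Request R7 ($57), Car 12→Request R3 ($52), Car 31→Request R6 ($50), Car 44→Request R2 ($45), Car 27→Request R1 ($61), Car 63→Request R4 ($61) — total 57+52+50+45+61+61 = $326.
Column-greedy (each request in turn goes to its best remaining driver) gives $292, worse by 34.
Checked against all permutations: $326 is optimal.
Car 44's own top request is Request R4 ($54), but forcing Car 44→Request R4 and reassigning the rest optimally gives only $321 — worse by 5.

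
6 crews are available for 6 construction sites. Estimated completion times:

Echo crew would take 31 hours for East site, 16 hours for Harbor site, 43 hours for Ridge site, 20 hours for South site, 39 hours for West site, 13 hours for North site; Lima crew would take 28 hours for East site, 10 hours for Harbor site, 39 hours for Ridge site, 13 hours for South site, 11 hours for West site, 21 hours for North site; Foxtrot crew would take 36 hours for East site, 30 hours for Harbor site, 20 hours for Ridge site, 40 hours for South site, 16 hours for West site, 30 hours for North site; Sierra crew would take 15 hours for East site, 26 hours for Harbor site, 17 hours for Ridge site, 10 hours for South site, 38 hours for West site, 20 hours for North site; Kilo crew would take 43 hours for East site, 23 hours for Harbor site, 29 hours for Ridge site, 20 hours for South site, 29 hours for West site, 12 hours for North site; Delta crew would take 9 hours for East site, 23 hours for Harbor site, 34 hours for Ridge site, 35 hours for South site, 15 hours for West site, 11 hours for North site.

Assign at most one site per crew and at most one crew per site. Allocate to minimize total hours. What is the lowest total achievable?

Optimal: Echo crew→Harbor site (16 hours), Lima crew→West site (11 hours), Foxtrot crew→Ridge site (20 hours), Sierra crew→South site (10 hours), Kilo crew→North site (12 hours), Delta crew→East site (9 hours) — total 16+11+20+10+12+9 = 78 hours.
Column-greedy (each site in turn goes to its cheapest remaining crew) gives 84 hours, worse by 6.
Swapping Foxtrot crew↔Delta crew (Foxtrot crew→East site 36 hours, Delta crew→Ridge site 34 hours) adds 41.

Minimum total: 78 hours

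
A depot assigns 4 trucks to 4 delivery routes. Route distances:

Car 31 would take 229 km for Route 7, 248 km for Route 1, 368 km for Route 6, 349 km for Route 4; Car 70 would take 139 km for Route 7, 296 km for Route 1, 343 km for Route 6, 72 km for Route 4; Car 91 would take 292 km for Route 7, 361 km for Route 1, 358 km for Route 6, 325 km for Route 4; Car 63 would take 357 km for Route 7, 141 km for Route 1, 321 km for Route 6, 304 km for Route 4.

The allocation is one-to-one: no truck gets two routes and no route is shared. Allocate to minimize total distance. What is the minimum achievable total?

This is a one-to-one assignment (minimum-cost bipartite matching).
Optimal: Car 31→Route 7 (229 km), Car 70→Route 4 (72 km), Car 91→Route 6 (358 km), Car 63→Route 1 (141 km) — total 229+72+358+141 = 800 km.
Next-best assignment: Car 31→Route 6, Car 70→Route 4, Car 91→Route 7, Car 63→Route 1 = 873 km.

Min total: 800 km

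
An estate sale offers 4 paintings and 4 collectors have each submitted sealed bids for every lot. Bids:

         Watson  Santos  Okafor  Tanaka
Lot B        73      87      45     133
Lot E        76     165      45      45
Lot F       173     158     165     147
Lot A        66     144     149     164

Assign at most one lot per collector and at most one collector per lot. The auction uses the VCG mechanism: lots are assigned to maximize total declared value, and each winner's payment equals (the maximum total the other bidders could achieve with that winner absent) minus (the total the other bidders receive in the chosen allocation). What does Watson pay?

Watson pays $47.

Efficient allocation: Watson→Lot F ($173), Santos→Lot E ($165), Okafor→Lot A ($149), Tanaka→Lot B ($133); total welfare W = $620.
Watson receives Lot F at value $173, so the others get W − 173 = $447.
Without Watson: best allocation of the remaining 3 bidders over all 4 lots is Santos→Lot E ($165), Okafor→Lot F ($165), Tanaka→Lot A ($164), total $494.
VCG payment = (others' best without Watson) − (others' welfare with Watson) = 494 − 447 = $47.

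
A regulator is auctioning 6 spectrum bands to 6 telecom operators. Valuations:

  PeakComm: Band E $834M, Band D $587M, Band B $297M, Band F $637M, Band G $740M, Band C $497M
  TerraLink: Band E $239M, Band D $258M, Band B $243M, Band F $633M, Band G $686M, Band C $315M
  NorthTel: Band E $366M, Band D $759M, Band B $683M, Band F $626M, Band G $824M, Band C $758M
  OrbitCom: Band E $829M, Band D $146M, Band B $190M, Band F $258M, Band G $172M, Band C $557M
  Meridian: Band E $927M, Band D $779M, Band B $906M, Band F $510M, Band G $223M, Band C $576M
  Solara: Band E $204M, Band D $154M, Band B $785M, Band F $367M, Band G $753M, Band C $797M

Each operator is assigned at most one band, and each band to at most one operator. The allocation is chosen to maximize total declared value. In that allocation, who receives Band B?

Meridian receives Band B.

This is the linear assignment problem.
Optimal: PeakComm→Band G ($740M), TerraLink→Band F ($633M), NorthTel→Band D ($759M), OrbitCom→Band E ($829M), Meridian→Band B ($906M), Solara→Band C ($797M) — total 740+633+759+829+906+797 = $4664M.
Max-entry greedy (repeatedly take the single best remaining cell) gives $3633M, worse by 1031.
Next-best assignment: PeakComm→Band F, TerraLink→Band G, NorthTel→Band D, OrbitCom→Band E, Meridian→Band B, Solara→Band C = $4614M.
Swapping OrbitCom↔Solara (OrbitCom→Band C $557M, Solara→Band E $204M) loses 865.
Checked against all permutations: $4664M is optimal.
Meridian's own top band is Band E ($927M), but forcing Meridian→Band E and reassigning the rest optimally gives only $4401M — worse by 263.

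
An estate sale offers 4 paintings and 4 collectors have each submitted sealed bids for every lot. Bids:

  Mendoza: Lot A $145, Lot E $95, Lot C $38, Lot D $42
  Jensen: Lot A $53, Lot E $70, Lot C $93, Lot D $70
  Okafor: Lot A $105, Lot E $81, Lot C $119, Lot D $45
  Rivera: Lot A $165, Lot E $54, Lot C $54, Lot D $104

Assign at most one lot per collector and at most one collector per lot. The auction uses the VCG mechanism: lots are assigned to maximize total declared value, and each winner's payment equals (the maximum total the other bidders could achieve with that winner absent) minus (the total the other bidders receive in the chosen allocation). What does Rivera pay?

Efficient allocation: Mendoza→Lot E ($95), Jensen→Lot D ($70), Okafor→Lot C ($119), Rivera→Lot A ($165); total welfare W = $449.
Rivera receives Lot A at value $165, so the others get W − 165 = $284.
Without Rivera: best allocation of the remaining 3 bidders over all 4 lots is Mendoza→Lot A ($145), Jensen→Lot E ($70), Okafor→Lot C ($119), total $334.
VCG payment = (others' best without Rivera) − (others' welfare with Rivera) = 334 − 284 = $50.

Rivera pays $50.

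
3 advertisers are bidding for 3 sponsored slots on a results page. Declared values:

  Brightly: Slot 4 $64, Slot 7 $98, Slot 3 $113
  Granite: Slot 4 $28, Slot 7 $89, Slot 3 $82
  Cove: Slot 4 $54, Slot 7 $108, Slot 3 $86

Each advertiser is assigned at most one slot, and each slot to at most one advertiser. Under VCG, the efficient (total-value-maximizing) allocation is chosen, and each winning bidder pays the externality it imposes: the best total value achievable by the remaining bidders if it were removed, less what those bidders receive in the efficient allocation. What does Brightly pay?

Brightly pays $47.

Efficient allocation: Brightly→Slot 3 ($113), Granite→Slot 7 ($89), Cove→Slot 4 ($54); total welfare W = $256.
Brightly receives Slot 3 at value $113, so the others get W − 113 = $143.
Without Brightly: best allocation of the remaining 2 bidders over all 3 slots is Granite→Slot 3 ($82), Cove→Slot 7 ($108), total $190.
VCG payment = (others' best without Brightly) − (others' welfare with Brightly) = 190 − 143 = $47.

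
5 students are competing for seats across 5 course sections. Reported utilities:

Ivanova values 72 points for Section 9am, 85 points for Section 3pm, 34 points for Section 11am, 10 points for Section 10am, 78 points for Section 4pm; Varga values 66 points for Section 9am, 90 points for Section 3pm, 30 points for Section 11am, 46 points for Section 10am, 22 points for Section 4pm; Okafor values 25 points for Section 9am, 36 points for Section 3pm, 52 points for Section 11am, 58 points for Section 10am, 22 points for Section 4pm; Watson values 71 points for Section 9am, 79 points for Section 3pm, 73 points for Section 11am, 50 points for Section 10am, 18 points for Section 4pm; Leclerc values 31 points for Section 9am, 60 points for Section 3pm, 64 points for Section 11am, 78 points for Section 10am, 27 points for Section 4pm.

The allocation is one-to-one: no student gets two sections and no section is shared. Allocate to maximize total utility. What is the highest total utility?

This is the linear assignment problem.
Optimal: Ivanova→Section 4pm (78 points), Varga→Section 3pm (90 points), Okafor→Section 11am (52 points), Watson→Section 9am (71 points), Leclerc→Section 10am (78 points) — total 78+90+52+71+78 = 369 points.
Row-greedy (each student in turn takes its best remaining section) gives 309 points, worse by 60.

Maximum total: 369 points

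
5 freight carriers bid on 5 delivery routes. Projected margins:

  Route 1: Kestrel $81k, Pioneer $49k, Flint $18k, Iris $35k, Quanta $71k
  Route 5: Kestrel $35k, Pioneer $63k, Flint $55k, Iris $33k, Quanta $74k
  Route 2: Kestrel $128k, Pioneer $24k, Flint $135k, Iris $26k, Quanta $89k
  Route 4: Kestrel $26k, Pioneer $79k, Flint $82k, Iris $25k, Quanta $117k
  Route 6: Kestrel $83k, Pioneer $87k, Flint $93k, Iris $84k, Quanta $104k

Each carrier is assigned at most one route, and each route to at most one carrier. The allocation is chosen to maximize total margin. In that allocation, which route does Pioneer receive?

Optimal: Kestrel→Route 1 ($81k), Pioneer→Route 5 ($63k), Flint→Route 2 ($135k), Iris→Route 6 ($84k), Quanta→Route 4 ($117k) — total 81+63+135+84+117 = $480k.
Row-greedy (each carrier in turn takes its best remaining route) gives $406k, worse by 74.
Next-best assignment: Kestrel→Route 1, Pioneer→Route 4, Flint→Route 2, Iris→Route 6, Quanta→Route 5 = $453k.
Swapping Iris↔Pioneer (Iris→Route 5 $33k, Pioneer→Route 6 $87k) loses 27.
Pioneer's own top route is Route 6 ($87k), but forcing Pioneer→Route 6 and reassigning the rest optimally gives only $453k — worse by 27.

Pioneer receives Route 5.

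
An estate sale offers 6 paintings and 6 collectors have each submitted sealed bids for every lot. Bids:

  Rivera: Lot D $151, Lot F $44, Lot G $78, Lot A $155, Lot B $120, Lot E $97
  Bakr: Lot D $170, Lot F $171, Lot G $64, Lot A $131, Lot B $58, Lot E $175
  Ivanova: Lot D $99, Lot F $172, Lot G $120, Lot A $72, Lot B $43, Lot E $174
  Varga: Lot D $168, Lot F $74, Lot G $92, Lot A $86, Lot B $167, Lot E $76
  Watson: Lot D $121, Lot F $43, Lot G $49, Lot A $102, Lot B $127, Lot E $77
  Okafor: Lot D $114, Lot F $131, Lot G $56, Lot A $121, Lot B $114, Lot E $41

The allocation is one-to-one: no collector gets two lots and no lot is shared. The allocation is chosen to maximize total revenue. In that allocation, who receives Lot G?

Ivanova receives Lot G.

Treat this as an assignment problem: match each collector to one lot.
Optimal: Rivera→Lot A ($155), Bakr→Lot E ($175), Ivanova→Lot G ($120), Varga→Lot D ($168), Watson→Lot B ($127), Okafor→Lot F ($131) — total 155+175+120+168+127+131 = $876.
Row-greedy (each collector in turn takes its best remaining lot) gives $853, worse by 23.
Next-best assignment: Rivera→Lot A, Bakr→Lot E, Ivanova→Lot G, Varga→Lot B, Watson→Lot D, Okafor→Lot F = $869.
Checked against all permutations: $876 is optimal.
Ivanova's own top lot is Lot E ($174), but forcing Ivanova→Lot E and reassigning the rest optimally gives only $851 — worse by 25.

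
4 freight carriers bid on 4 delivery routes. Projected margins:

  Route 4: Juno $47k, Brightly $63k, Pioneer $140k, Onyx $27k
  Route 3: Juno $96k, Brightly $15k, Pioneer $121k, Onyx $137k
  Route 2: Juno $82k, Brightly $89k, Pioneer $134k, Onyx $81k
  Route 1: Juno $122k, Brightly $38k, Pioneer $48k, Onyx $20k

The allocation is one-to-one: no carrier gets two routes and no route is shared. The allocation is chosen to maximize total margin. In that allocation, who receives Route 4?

Pioneer receives Route 4.

Optimal: Juno→Route 1 ($122k), Brightly→Route 2 ($89k), Pioneer→Route 4 ($140k), Onyx→Route 3 ($137k) — total 122+89+140+137 = $488k.
Next-best assignment: Juno→Route 1, Brightly→Route 4, Pioneer→Route 2, Onyx→Route 3 = $456k.
Checked against all permutations: $488k is optimal.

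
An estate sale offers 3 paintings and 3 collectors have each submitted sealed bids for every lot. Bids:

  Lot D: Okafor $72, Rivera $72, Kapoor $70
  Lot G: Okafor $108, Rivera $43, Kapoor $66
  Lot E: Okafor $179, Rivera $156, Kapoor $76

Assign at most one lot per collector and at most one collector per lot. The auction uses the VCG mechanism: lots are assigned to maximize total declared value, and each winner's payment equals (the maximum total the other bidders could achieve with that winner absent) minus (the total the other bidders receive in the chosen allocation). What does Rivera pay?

Efficient allocation: Okafor→Lot G ($108), Rivera→Lot E ($156), Kapoor→Lot D ($70); total welfare W = $334.
Rivera receives Lot E at value $156, so the others get W − 156 = $178.
Without Rivera: best allocation of the remaining 2 bidders over all 3 lots is Okafor→Lot E ($179), Kapoor→Lot D ($70), total $249.
VCG payment = (others' best without Rivera) − (others' welfare with Rivera) = 249 − 178 = $71.

Rivera pays $71.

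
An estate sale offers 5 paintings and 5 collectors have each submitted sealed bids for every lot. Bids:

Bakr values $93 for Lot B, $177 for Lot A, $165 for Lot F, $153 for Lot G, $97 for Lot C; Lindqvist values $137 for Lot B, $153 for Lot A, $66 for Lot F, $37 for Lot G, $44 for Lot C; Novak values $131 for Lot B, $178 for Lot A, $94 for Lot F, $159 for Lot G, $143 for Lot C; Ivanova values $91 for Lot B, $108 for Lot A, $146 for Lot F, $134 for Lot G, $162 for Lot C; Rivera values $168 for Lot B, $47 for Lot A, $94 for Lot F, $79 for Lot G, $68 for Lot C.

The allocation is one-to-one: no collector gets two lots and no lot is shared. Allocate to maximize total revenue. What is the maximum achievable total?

Maximum total: $807

Optimal: Bakr→Lot F ($165), Lindqvist→Lot A ($153), Novak→Lot G ($159), Ivanova→Lot C ($162), Rivera→Lot B ($168) — total 165+153+159+162+168 = $807.
Column-greedy (each lot in turn goes to its best remaining collector) gives $689, worse by 118.
Next-best assignment: Bakr→Lot F, Lindqvist→Lot A, Novak→Lot C, Ivanova→Lot G, Rivera→Lot B = $763.
Swapping Novak↔Rivera (Novak→Lot B $131, Rivera→Lot G $79) loses 117.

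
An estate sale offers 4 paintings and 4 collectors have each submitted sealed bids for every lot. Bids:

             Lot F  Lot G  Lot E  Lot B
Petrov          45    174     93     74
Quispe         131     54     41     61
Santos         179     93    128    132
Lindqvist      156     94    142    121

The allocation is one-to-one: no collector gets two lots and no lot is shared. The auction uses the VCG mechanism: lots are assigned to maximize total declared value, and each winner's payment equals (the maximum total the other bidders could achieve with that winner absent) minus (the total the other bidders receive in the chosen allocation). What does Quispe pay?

Quispe pays $47.

Efficient allocation: Petrov→Lot G ($174), Quispe→Lot F ($131), Santos→Lot B ($132), Lindqvist→Lot E ($142); total welfare W = $579.
Quispe receives Lot F at value $131, so the others get W − 131 = $448.
Without Quispe: best allocation of the remaining 3 bidders over all 4 lots is Petrov→Lot G ($174), Santos→Lot F ($179), Lindqvist→Lot E ($142), total $495.
VCG payment = (others' best without Quispe) − (others' welfare with Quispe) = 495 − 448 = $47.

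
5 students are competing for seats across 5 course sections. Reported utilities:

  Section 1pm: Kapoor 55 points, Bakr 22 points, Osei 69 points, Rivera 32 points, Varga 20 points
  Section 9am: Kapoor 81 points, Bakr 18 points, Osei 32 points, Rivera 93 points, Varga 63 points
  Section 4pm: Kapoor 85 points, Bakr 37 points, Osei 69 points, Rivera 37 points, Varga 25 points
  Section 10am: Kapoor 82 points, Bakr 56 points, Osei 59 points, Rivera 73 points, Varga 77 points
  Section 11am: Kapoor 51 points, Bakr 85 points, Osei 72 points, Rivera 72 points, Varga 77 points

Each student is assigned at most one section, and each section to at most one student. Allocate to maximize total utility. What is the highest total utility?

Optimal: Kapoor→Section 4pm (85 points), Bakr→Section 11am (85 points), Osei→Section 1pm (69 points), Rivera→Section 9am (93 points), Varga→Section 10am (77 points) — total 85+85+69+93+77 = 409 points.
Next-best assignment: Kapoor→Section 4pm, Bakr→Section 10am, Osei→Section 1pm, Rivera→Section 9am, Varga→Section 11am = 380 points.
Swapping Rivera↔Varga (Rivera→Section 10am 73 points, Varga→Section 9am 63 points) loses 34.

Maximum total: 409 points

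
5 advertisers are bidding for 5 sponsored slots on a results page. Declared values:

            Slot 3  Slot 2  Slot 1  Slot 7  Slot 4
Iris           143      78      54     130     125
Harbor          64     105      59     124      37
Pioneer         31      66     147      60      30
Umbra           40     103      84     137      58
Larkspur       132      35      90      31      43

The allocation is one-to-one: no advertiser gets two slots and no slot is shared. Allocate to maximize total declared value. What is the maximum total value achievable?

Maximum total: $646

Optimal: Iris→Slot 4 ($125), Harbor→Slot 2 ($105), Pioneer→Slot 1 ($147), Umbra→Slot 7 ($137), Larkspur→Slot 3 ($132) — total 125+105+147+137+132 = $646.
Max-entry greedy (repeatedly take the single best remaining cell) gives $575, worse by 71.
Next-best assignment: Iris→Slot 4, Harbor→Slot 7, Pioneer→Slot 1, Umbra→Slot 2, Larkspur→Slot 3 = $631.
Checked against all permutations: $646 is optimal.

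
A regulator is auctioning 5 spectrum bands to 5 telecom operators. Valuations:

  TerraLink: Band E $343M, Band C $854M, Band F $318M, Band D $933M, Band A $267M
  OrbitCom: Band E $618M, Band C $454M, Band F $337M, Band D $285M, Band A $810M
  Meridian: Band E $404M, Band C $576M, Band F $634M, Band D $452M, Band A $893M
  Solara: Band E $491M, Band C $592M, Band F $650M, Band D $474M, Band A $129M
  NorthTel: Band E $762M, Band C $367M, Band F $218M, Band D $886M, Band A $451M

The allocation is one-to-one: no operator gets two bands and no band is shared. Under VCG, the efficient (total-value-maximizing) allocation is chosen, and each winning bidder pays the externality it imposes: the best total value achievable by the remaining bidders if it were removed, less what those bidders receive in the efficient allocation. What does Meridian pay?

Meridian pays $192M.

Efficient allocation: TerraLink→Band C ($854M), OrbitCom→Band E ($618M), Meridian→Band A ($893M), Solara→Band F ($650M), NorthTel→Band D ($886M); total welfare W = $3901M.
Meridian receives Band A at value $893M, so the others get W − 893 = $3008M.
Without Meridian: best allocation of the remaining 4 bidders over all 5 bands is TerraLink→Band C ($854M), OrbitCom→Band A ($810M), Solara→Band F ($650M), NorthTel→Band D ($886M), total $3200M.
VCG payment = (others' best without Meridian) − (others' welfare with Meridian) = 3200 − 3008 = $192M.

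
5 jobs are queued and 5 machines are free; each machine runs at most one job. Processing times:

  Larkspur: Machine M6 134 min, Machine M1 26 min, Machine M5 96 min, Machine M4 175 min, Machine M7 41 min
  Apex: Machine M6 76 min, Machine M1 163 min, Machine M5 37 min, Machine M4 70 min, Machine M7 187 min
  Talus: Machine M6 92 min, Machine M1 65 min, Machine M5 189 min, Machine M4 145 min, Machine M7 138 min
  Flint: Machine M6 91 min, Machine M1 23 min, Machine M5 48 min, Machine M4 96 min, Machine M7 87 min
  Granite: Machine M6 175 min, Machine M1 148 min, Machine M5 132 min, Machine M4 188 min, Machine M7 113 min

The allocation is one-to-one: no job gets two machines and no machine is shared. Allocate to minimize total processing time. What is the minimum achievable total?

Minimum total: 349 min

Treat this as an assignment problem: match each job to one machine.
Optimal: Larkspur→Machine M1 (26 min), Apex→Machine M4 (70 min), Talus→Machine M6 (92 min), Flint→Machine M5 (48 min), Granite→Machine M7 (113 min) — total 26+70+92+48+113 = 349 min.
Row-greedy (each job in turn takes its cheapest remaining machine) gives 430 min, worse by 81.
Next-best assignment: Larkspur→Machine M7, Apex→Machine M4, Talus→Machine M6, Flint→Machine M1, Granite→Machine M5 = 358 min.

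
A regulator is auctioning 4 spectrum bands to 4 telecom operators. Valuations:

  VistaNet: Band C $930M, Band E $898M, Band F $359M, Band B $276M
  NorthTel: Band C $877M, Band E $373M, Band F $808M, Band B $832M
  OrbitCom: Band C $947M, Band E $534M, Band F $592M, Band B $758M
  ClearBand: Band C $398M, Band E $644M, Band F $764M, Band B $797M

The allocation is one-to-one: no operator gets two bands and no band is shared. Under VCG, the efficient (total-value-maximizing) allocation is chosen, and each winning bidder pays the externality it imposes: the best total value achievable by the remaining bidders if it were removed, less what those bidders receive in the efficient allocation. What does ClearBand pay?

Efficient allocation: VistaNet→Band E ($898M), NorthTel→Band F ($808M), OrbitCom→Band C ($947M), ClearBand→Band B ($797M); total welfare W = $3450M.
ClearBand receives Band B at value $797M, so the others get W − 797 = $2653M.
Without ClearBand: best allocation of the remaining 3 bidders over all 4 bands is VistaNet→Band E ($898M), NorthTel→Band B ($832M), OrbitCom→Band C ($947M), total $2677M.
VCG payment = (others' best without ClearBand) − (others' welfare with ClearBand) = 2677 − 2653 = $24M.

ClearBand pays $24M.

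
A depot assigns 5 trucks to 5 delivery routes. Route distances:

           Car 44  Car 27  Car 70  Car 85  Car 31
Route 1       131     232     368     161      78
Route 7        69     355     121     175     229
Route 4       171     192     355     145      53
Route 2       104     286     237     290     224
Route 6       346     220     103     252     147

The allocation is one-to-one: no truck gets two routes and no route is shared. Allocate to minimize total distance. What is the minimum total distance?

Optimal: Car 44→Route 2 (104 km), Car 27→Route 4 (192 km), Car 70→Route 6 (103 km), Car 85→Route 7 (175 km), Car 31→Route 1 (78 km) — total 104+192+103+175+78 = 652 km.
Min-entry greedy (repeatedly take the single cheapest remaining cell) gives 672 km, worse by 20.
Next-best assignment: Car 44→Route 2, Car 27→Route 6, Car 70→Route 7, Car 85→Route 1, Car 31→Route 4 = 659 km.

Min total: 652 km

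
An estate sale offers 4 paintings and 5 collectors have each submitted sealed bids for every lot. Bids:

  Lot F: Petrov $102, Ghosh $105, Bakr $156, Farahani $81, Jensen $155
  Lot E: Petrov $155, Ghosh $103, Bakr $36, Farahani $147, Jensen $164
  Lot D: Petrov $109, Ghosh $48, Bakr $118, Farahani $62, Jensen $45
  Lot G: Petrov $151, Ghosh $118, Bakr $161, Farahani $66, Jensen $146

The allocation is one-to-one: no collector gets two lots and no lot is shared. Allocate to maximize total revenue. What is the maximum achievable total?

Treat this as an assignment problem: match each collector to one lot.
Optimal: Jensen→Lot F ($155), Farahani→Lot E ($147), Petrov→Lot D ($109), Bakr→Lot G ($161) — total 155+147+109+161 = $572.
Column-greedy (each lot in turn goes to its best remaining collector) gives $547, worse by 25.
Swapping Petrov↔Bakr (Petrov→Lot G $151, Bakr→Lot D $118) loses 1.
Checked against all permutations: $572 is optimal.

Max total: $572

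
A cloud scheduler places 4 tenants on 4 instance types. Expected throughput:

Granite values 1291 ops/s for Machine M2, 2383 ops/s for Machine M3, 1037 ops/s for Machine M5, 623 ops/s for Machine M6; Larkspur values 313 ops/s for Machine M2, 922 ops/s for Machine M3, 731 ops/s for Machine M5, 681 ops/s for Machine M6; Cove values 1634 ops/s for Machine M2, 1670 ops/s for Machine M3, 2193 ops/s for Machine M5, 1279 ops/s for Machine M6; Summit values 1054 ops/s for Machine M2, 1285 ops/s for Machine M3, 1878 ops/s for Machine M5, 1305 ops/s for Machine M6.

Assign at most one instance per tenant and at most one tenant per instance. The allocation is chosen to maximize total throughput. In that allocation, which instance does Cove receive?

Cove receives Machine M2.

This is the linear assignment problem.
Optimal: Granite→Machine M3 (2383 ops/s), Larkspur→Machine M6 (681 ops/s), Cove→Machine M2 (1634 ops/s), Summit→Machine M5 (1878 ops/s) — total 2383+681+1634+1878 = 6576 ops/s.
Row-greedy (each tenant in turn takes its best remaining instance) gives 6053 ops/s, worse by 523.
Next-best assignment: Granite→Machine M3, Larkspur→Machine M6, Cove→Machine M5, Summit→Machine M2 = 6311 ops/s.
Swapping Summit↔Larkspur (Summit→Machine M6 1305 ops/s, Larkspur→Machine M5 731 ops/s) loses 523.
Cove's own top instance is Machine M5 (2193 ops/s), but forcing Cove→Machine M5 and reassigning the rest optimally gives only 6311 ops/s — worse by 265.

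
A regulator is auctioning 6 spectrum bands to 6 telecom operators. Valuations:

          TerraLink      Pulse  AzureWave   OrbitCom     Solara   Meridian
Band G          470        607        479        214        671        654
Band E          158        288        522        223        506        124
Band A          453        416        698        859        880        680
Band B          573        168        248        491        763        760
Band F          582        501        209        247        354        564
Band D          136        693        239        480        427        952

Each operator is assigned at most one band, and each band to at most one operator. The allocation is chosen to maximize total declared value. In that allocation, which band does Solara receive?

Solara receives Band B.

Optimal: TerraLink→Band F ($582M), Pulse→Band G ($607M), AzureWave→Band E ($522M), OrbitCom→Band A ($859M), Solara→Band B ($763M), Meridian→Band D ($952M) — total 582+607+522+859+763+952 = $4285M.
Column-greedy (each band in turn goes to its best remaining operator) gives $4087M, worse by 198.
Next-best assignment: TerraLink→Band F, Pulse→Band D, AzureWave→Band E, OrbitCom→Band A, Solara→Band G, Meridian→Band B = $4087M.
Swapping AzureWave↔Solara (AzureWave→Band B $248M, Solara→Band E $506M) loses 531.
Checked against all permutations: $4285M is optimal.
Solara's own top band is Band A ($880M), but forcing Solara→Band A and reassigning the rest optimally gives only $4034M — worse by 251.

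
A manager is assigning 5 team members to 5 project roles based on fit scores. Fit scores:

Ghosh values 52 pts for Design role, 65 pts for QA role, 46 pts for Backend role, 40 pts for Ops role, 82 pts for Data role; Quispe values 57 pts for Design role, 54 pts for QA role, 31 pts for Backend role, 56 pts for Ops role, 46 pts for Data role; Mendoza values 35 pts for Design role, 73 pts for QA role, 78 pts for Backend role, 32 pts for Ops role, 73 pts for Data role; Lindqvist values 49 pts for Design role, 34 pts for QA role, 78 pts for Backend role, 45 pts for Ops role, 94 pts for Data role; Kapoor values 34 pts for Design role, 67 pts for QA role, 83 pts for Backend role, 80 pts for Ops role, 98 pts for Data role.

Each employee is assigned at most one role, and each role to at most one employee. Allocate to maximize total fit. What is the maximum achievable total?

Treat this as an assignment problem: match each employee to one role.
Optimal: Ghosh→QA role (65 pts), Quispe→Design role (57 pts), Mendoza→Backend role (78 pts), Lindqvist→Data role (94 pts), Kapoor→Ops role (80 pts) — total 65+57+78+94+80 = 374 pts.
Row-greedy (each employee in turn takes its best remaining role) gives 329 pts, worse by 45.

Maximum total: 374 pts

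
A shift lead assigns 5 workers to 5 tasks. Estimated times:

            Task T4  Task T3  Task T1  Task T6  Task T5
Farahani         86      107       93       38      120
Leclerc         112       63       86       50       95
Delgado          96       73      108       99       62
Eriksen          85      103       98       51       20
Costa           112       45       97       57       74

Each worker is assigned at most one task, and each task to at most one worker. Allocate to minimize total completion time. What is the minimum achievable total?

Optimal: Farahani→Task T6 (38 min), Leclerc→Task T1 (86 min), Delgado→Task T4 (96 min), Eriksen→Task T5 (20 min), Costa→Task T3 (45 min) — total 38+86+96+20+45 = 285 min.
Next-best assignment: Farahani→Task T1, Leclerc→Task T6, Delgado→Task T4, Eriksen→Task T5, Costa→Task T3 = 304 min.

Min total: 285 min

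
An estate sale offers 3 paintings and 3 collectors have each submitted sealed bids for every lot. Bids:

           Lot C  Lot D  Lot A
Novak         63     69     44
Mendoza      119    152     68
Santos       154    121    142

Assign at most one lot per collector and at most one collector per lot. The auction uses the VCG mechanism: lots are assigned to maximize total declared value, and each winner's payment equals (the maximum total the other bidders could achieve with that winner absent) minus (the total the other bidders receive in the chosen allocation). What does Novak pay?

Novak pays $12.

Efficient allocation: Novak→Lot C ($63), Mendoza→Lot D ($152), Santos→Lot A ($142); total welfare W = $357.
Novak receives Lot C at value $63, so the others get W − 63 = $294.
Without Novak: best allocation of the remaining 2 bidders over all 3 lots is Mendoza→Lot D ($152), Santos→Lot C ($154), total $306.
VCG payment = (others' best without Novak) − (others' welfare with Novak) = 306 − 294 = $12.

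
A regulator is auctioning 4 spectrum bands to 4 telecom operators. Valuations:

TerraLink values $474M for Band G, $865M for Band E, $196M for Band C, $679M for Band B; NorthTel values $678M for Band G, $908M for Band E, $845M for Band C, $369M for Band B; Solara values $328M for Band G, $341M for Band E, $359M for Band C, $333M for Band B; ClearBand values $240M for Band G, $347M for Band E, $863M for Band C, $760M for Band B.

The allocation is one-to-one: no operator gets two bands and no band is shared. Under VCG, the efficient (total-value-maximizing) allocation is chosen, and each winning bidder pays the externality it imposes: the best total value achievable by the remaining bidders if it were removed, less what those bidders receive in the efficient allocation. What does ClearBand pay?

Efficient allocation: TerraLink→Band E ($865M), NorthTel→Band C ($845M), Solara→Band G ($328M), ClearBand→Band B ($760M); total welfare W = $2798M.
ClearBand receives Band B at value $760M, so the others get W − 760 = $2038M.
Without ClearBand: best allocation of the remaining 3 bidders over all 4 bands is TerraLink→Band E ($865M), NorthTel→Band C ($845M), Solara→Band B ($333M), total $2043M.
VCG payment = (others' best without ClearBand) − (others' welfare with ClearBand) = 2043 − 2038 = $5M.

ClearBand pays $5M.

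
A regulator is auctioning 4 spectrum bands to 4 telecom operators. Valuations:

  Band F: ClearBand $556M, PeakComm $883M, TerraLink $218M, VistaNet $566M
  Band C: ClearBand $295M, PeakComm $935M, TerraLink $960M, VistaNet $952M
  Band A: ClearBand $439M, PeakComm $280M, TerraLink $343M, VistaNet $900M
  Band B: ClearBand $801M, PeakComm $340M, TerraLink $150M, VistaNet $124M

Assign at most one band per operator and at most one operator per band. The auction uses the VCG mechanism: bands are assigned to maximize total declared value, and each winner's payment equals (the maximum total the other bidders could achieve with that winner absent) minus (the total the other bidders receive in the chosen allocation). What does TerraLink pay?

Efficient allocation: ClearBand→Band B ($801M), PeakComm→Band F ($883M), TerraLink→Band C ($960M), VistaNet→Band A ($900M); total welfare W = $3544M.
TerraLink receives Band C at value $960M, so the others get W − 960 = $2584M.
Without TerraLink: best allocation of the remaining 3 bidders over all 4 bands is ClearBand→Band B ($801M), PeakComm→Band F ($883M), VistaNet→Band C ($952M), total $2636M.
VCG payment = (others' best without TerraLink) − (others' welfare with TerraLink) = 2636 − 2584 = $52M.

TerraLink pays $52M.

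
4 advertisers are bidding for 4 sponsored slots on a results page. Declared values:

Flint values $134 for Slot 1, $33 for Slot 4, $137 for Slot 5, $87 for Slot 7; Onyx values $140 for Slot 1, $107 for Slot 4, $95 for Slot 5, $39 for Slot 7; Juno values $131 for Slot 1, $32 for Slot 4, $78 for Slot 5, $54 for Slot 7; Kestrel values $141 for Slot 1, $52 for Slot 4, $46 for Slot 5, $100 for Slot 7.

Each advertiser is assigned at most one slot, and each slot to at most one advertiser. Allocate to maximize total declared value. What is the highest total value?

Max total: $475

Treat this as an assignment problem: match each advertiser to one slot.
Optimal: Flint→Slot 5 ($137), Onyx→Slot 4 ($107), Juno→Slot 1 ($131), Kestrel→Slot 7 ($100) — total 137+107+131+100 = $475.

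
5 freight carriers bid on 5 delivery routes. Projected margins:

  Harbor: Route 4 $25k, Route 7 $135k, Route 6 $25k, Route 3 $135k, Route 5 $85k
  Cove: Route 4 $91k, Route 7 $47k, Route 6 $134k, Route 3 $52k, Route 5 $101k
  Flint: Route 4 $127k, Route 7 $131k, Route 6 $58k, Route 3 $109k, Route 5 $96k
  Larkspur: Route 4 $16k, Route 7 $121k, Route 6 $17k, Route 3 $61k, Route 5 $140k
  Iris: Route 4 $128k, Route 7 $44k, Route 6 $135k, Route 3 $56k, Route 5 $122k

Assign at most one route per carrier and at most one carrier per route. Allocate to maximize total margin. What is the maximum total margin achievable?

This is a one-to-one assignment (maximum-weight bipartite matching).
Optimal: Harbor→Route 3 ($135k), Cove→Route 6 ($134k), Flint→Route 7 ($131k), Larkspur→Route 5 ($140k), Iris→Route 4 ($128k) — total 135+134+131+140+128 = $668k.
Max-entry greedy (repeatedly take the single best remaining cell) gives $589k, worse by 79.
Next-best assignment: Harbor→Route 7, Cove→Route 6, Flint→Route 3, Larkspur→Route 5, Iris→Route 4 = $646k.
Checked against all permutations: $668k is optimal.

Maximum total: $668k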